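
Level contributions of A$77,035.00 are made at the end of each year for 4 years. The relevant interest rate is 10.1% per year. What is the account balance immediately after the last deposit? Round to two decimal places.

A$358,045.92

This is an ordinary annuity: 4 deposits of A$77,035.00 at the end of each year.
Periodic rate r = 0.101 per year.
FV = PMT × [((1+r)^n − 1)/r] = 77,035 × [(1+r)^4 − 1] / r = A$358,045.92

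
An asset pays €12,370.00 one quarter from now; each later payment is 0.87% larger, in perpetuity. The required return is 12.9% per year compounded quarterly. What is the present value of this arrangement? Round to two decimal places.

€525,265.39

Periodic rate r = 0.129/4 per quarter.
Growing perpetuity (Gordon): PV = PMT₁ / (r − g) = 12,370 / (r − 0.0087) = €525,265.39.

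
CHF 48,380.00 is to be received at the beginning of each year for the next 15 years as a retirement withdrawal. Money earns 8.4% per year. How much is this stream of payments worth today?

CHF 438,133.69

This is an annuity due: 15 payments of CHF 48,380.00 at the beginning of each year.
Periodic rate r = 0.084 per year.
PV = PMT × [(1 − (1+r)^−n)/r] × (1+r) = 48,380 × [1 − (1+r)^−15] / r × (1+r) = CHF 438,133.69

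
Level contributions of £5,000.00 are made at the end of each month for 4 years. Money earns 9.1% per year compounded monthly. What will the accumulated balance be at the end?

This is an ordinary annuity: 48 deposits of £5,000.00 at the end of each month.
Periodic rate r = 0.091/12 per month; n is counted in months.
FV = PMT × [((1+r)^n − 1)/r] = 5,000 × [(1+r)^48 − 1] / r = £288,197.40

£288,197.40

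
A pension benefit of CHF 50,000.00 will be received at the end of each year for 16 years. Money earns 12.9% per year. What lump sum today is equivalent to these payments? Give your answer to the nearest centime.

CHF 331,970.98

This is an ordinary annuity: 16 payments of CHF 50,000.00 at the end of each year.
Periodic rate r = 0.129 per year.
PV = PMT × [(1 − (1+r)^−n)/r] = 50,000 × [1 − (1+r)^−16] / r = CHF 331,970.98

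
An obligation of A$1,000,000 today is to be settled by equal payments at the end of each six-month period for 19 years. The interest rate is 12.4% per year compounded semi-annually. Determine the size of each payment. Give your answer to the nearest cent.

A$69,018.31

Level ordinary annuity; solve PV = PMT × [(1 − (1+r)^−n)/r] for PMT.
Periodic rate r = 0.124/2 per half-year; n is counted in half-years.
With n = 38: PMT = 1,000,000 / ([(1 − (1+r)^−n)/r]) = A$69,018.31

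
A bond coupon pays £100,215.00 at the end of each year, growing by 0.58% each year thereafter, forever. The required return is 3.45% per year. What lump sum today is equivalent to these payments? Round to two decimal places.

£3,491,811.85

Periodic rate r = 0.0345 per year.
Growing perpetuity (Gordon): PV = PMT₁ / (r − g) = 100,215 / (r − 0.0058) = £3,491,811.85.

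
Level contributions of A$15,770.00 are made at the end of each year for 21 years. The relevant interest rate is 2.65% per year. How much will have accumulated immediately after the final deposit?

This is an ordinary annuity: 21 deposits of A$15,770.00 at the end of each year.
Periodic rate r = 0.0265 per year.
FV = PMT × [((1+r)^n − 1)/r] = 15,770 × [(1+r)^21 − 1] / r = A$435,585.66

A$435,585.66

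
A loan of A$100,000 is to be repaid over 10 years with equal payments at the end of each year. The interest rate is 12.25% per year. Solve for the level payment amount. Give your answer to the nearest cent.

Level ordinary annuity; solve PV = PMT × [(1 − (1+r)^−n)/r] for PMT.
Periodic rate r = 0.1225 per year.
With n = 10: PMT = 100,000 / ([(1 − (1+r)^−n)/r]) = A$17,879.92

A$17,879.92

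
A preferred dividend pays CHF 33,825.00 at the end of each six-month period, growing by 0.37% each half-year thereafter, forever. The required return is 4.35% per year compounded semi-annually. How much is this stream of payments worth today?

Periodic rate r = 0.0435/2 per half-year.
Growing perpetuity (Gordon): PV = PMT₁ / (r − g) = 33,825 / (r − 0.0037) = CHF 1,873,961.22.

CHF 1,873,961.22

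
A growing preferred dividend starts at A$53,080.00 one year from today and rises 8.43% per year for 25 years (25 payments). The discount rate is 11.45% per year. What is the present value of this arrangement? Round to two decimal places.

Periodic rate r = 0.1145 per year.
Growing ordinary annuity: PV = PMT₁ × [1 − ((1+g)/(1+r))^n] / (r − g) = 53,080 × [1 − ((1+0.0843)/(1+r))^25] / (r − 0.0843) = A$873,195.81.

A$873,195.81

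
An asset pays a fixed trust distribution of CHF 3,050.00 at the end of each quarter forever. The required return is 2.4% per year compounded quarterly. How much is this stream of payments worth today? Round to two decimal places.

CHF 508,333.33

Periodic rate r = 0.024/4 per quarter.
Level perpetuity: PV = PMT / r = 3,050 / (0.024/4) = CHF 508,333.33.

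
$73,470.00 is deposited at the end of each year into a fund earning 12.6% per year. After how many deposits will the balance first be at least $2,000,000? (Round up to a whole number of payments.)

Periodic rate r = 0.126 per year.
Ordinary annuity FV: 2,000,000 = 73,470 × [((1+r)^n − 1)/r].
(1+r)^n = 1 + 2,000,000 × r / 73,470, so n = ln(1 + 2,000,000·r/73,470) / ln(1+r) = 12.54.
Round up to a whole number of payments: n = 13.

13 payments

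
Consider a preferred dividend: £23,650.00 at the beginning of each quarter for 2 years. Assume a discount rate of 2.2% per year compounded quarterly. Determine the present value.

This is an annuity due: 8 payments of £23,650.00 at the beginning of each quarter.
Periodic rate r = 0.022/4 per quarter; n is counted in quarters.
PV = PMT × [(1 − (1+r)^−n)/r] × (1+r) = 23,650 × [1 − (1+r)^−8] / r × (1+r) = £185,617.18

£185,617.18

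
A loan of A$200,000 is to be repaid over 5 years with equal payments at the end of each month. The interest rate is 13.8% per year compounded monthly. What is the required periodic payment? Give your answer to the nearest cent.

A$4,632.94

Level ordinary annuity; solve PV = PMT × [(1 − (1+r)^−n)/r] for PMT.
Periodic rate r = 0.138/12 per month; n is counted in months.
With n = 60: PMT = 200,000 / ([(1 − (1+r)^−n)/r]) = A$4,632.94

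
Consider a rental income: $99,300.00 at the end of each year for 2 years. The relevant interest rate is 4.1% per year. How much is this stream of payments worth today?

This is an ordinary annuity: 2 payments of $99,300.00 at the end of each year.
Periodic rate r = 0.041 per year.
PV = PMT × [(1 − (1+r)^−n)/r] = 99,300 × [1 − (1+r)^−2] / r = $187,021.18

$187,021.18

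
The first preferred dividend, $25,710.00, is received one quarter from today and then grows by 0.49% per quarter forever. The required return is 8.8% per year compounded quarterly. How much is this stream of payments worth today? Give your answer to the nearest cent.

Periodic rate r = 0.088/4 per quarter.
Growing perpetuity (Gordon): PV = PMT₁ / (r − g) = 25,710 / (r − 0.0049) = $1,503,508.77.

$1,503,508.77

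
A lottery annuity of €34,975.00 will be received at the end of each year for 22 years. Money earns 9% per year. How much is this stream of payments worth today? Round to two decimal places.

€330,248.83

This is an ordinary annuity: 22 payments of €34,975.00 at the end of each year.
Periodic rate r = 0.09 per year.
PV = PMT × [(1 − (1+r)^−n)/r] = 34,975 × [1 − (1+r)^−22] / r = €330,248.83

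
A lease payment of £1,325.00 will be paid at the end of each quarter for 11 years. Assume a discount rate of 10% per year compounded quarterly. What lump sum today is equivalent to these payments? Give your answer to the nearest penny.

£35,117.60

This is an ordinary annuity: 44 payments of £1,325.00 at the end of each quarter.
Periodic rate r = 0.1/4 per quarter; n is counted in quarters.
PV = PMT × [(1 − (1+r)^−n)/r] = 1,325 × [1 − (1+r)^−44] / r = £35,117.60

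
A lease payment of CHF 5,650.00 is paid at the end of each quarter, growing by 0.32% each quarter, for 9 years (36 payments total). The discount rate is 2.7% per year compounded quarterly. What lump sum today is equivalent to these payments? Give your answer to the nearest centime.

Periodic rate r = 0.027/4 per quarter; n is counted in quarters.
Growing ordinary annuity: PV = PMT₁ × [1 − ((1+g)/(1+r))^n] / (r − g) = 5,650 × [1 − ((1+0.0032)/(1+r))^36] / (r − 0.0032) = CHF 190,052.97.

CHF 190,052.97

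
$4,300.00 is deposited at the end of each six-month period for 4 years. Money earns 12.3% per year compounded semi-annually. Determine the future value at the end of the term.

$42,788.93

This is an ordinary annuity: 8 deposits of $4,300.00 at the end of each six-month period.
Periodic rate r = 0.123/2 per half-year; n is counted in half-years.
FV = PMT × [((1+r)^n − 1)/r] = 4,300 × [(1+r)^8 − 1] / r = $42,788.93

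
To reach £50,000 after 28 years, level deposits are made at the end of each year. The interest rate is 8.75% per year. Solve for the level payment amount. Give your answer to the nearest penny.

£461.90

Level ordinary annuity; solve FV = PMT × [((1+r)^n − 1)/r] for PMT.
Periodic rate r = 0.0875 per year.
With n = 28: PMT = 50,000 / ([((1+r)^n − 1)/r]) = £461.90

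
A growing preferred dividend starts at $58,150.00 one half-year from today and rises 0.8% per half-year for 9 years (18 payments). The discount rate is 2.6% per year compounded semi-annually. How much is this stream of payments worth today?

$991,037.55

Periodic rate r = 0.026/2 per half-year; n is counted in half-years.
Growing ordinary annuity: PV = PMT₁ × [1 − ((1+g)/(1+r))^n] / (r − g) = 58,150 × [1 − ((1+0.008)/(1+r))^18] / (r − 0.008) = $991,037.55.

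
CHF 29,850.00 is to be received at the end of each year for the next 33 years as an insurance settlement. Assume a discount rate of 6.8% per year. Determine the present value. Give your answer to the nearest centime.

This is an ordinary annuity: 33 payments of CHF 29,850.00 at the end of each year.
Periodic rate r = 0.068 per year.
PV = PMT × [(1 − (1+r)^−n)/r] = 29,850 × [1 − (1+r)^−33] / r = CHF 388,899.84

CHF 388,899.84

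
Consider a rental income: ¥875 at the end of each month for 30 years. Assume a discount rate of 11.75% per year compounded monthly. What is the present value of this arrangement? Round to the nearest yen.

¥86,684

This is an ordinary annuity: 360 payments of ¥875 at the end of each month.
Periodic rate r = 0.1175/12 per month; n is counted in months.
PV = PMT × [(1 − (1+r)^−n)/r] = 875 × [1 − (1+r)^−360] / r = ¥86,684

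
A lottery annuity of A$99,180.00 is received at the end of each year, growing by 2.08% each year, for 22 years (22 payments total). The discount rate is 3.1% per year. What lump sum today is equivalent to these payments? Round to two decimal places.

Periodic rate r = 0.031 per year.
Growing ordinary annuity: PV = PMT₁ × [1 − ((1+g)/(1+r))^n] / (r − g) = 99,180 × [1 − ((1+0.0208)/(1+r))^22] / (r − 0.0208) = A$1,910,349.11.

A$1,910,349.11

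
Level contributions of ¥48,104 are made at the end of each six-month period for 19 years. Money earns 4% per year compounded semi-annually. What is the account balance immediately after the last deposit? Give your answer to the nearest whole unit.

¥2,699,353

This is an ordinary annuity: 38 deposits of ¥48,104 at the end of each six-month period.
Periodic rate r = 0.04/2 per half-year; n is counted in half-years.
FV = PMT × [((1+r)^n − 1)/r] = 48,104 × [(1+r)^38 − 1] / r = ¥2,699,353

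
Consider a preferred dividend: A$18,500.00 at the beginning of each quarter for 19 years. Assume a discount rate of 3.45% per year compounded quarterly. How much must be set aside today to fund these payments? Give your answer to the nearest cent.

This is an annuity due: 76 payments of A$18,500.00 at the beginning of each quarter.
Periodic rate r = 0.0345/4 per quarter; n is counted in quarters.
PV = PMT × [(1 − (1+r)^−n)/r] × (1+r) = 18,500 × [1 − (1+r)^−76] / r × (1+r) = A$1,037,052.57

A$1,037,052.57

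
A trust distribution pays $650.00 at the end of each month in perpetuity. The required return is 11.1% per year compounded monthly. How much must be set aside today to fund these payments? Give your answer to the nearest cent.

$70,270.27

Periodic rate r = 0.111/12 per month.
Level perpetuity: PV = PMT / r = 650 / (0.111/12) = $70,270.27.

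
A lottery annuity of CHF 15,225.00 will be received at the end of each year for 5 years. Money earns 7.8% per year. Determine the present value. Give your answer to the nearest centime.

CHF 61,110.80

This is an ordinary annuity: 5 payments of CHF 15,225.00 at the end of each year.
Periodic rate r = 0.078 per year.
PV = PMT × [(1 − (1+r)^−n)/r] = 15,225 × [1 − (1+r)^−5] / r = CHF 61,110.80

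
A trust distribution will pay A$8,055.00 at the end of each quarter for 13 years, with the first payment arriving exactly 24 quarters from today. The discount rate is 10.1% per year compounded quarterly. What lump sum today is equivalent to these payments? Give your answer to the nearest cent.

Ordinary annuity of 52 payments, first payment at period 24.
Periodic rate r = 0.101/4 per quarter; n is counted in quarters.
The ordinary-annuity PV formula values the stream one period before the first payment (period 23); discount that back 23 periods:
PV₀ = 8,055 × [1 − (1+r)^−52] / r × (1+r)^−23 = A$130,615.50

A$130,615.50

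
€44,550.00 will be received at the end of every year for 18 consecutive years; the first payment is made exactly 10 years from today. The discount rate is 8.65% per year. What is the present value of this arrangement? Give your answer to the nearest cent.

€189,266.55

Ordinary annuity of 18 payments, first payment at period 10.
Periodic rate r = 0.0865 per year.
The ordinary-annuity PV formula values the stream one period before the first payment (period 9); discount that back 9 periods:
PV₀ = 44,550 × [1 − (1+r)^−18] / r × (1+r)^−9 = €189,266.55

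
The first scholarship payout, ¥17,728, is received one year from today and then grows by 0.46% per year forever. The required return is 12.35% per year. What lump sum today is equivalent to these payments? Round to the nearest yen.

¥149,100

Periodic rate r = 0.1235 per year.
Growing perpetuity (Gordon): PV = PMT₁ / (r − g) = 17,728 / (r − 0.0046) = ¥149,100.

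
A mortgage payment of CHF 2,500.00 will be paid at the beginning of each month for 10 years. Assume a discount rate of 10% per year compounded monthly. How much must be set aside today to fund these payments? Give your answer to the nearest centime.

This is an annuity due: 120 payments of CHF 2,500.00 at the beginning of each month.
Periodic rate r = 0.1/12 per month; n is counted in months.
PV = PMT × [(1 − (1+r)^−n)/r] × (1+r) = 2,500 × [1 − (1+r)^−120] / r × (1+r) = CHF 190,754.39

CHF 190,754.39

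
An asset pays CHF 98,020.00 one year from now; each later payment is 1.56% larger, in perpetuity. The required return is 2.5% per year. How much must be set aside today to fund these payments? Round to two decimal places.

CHF 10,427,659.57

Periodic rate r = 0.025 per year.
Growing perpetuity (Gordon): PV = PMT₁ / (r − g) = 98,020 / (r − 0.0156) = CHF 10,427,659.57.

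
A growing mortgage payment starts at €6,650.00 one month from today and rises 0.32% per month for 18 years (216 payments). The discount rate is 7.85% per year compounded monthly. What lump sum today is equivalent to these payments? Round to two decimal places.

€1,019,729.58

Periodic rate r = 0.0785/12 per month; n is counted in months.
Growing ordinary annuity: PV = PMT₁ × [1 − ((1+g)/(1+r))^n] / (r − g) = 6,650 × [1 − ((1+0.0032)/(1+r))^216] / (r − 0.0032) = €1,019,729.58.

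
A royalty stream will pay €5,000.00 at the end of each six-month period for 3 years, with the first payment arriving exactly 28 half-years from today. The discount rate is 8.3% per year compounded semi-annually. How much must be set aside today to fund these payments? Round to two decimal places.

€8,700.82

Ordinary annuity of 6 payments, first payment at period 28.
Periodic rate r = 0.083/2 per half-year; n is counted in half-years.
The ordinary-annuity PV formula values the stream one period before the first payment (period 27); discount that back 27 periods:
PV₀ = 5,000 × [1 − (1+r)^−6] / r × (1+r)^−27 = €8,700.82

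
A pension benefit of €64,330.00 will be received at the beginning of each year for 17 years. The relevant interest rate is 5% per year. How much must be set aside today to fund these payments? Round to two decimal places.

€761,523.72

This is an annuity due: 17 payments of €64,330.00 at the beginning of each year.
Periodic rate r = 0.05 per year.
PV = PMT × [(1 − (1+r)^−n)/r] × (1+r) = 64,330 × [1 − (1+r)^−17] / r × (1+r) = €761,523.72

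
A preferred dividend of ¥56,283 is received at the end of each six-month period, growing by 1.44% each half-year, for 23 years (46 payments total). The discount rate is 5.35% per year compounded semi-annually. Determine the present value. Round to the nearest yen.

¥1,945,415

Periodic rate r = 0.0535/2 per half-year; n is counted in half-years.
Growing ordinary annuity: PV = PMT₁ × [1 − ((1+g)/(1+r))^n] / (r − g) = 56,283 × [1 − ((1+0.0144)/(1+r))^46] / (r − 0.0144) = ¥1,945,415.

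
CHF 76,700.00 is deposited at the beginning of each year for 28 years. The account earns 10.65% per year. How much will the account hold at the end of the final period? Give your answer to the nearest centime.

This is an annuity due: 28 deposits of CHF 76,700.00 at the beginning of each year.
Periodic rate r = 0.1065 per year.
FV = PMT × [((1+r)^n − 1)/r] × (1+r) = 76,700 × [(1+r)^28 − 1] / r × (1+r) = CHF 12,756,157.38

CHF 12,756,157.38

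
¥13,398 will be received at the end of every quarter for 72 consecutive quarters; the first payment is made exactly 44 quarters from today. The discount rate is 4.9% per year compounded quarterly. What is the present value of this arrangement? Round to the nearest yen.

¥378,276

Ordinary annuity of 72 payments, first payment at period 44.
Periodic rate r = 0.049/4 per quarter; n is counted in quarters.
The ordinary-annuity PV formula values the stream one period before the first payment (period 43); discount that back 43 periods:
PV₀ = 13,398 × [1 − (1+r)^−72] / r × (1+r)^−43 = ¥378,276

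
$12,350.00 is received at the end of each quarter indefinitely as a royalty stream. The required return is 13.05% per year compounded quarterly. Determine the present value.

$378,544.06

Periodic rate r = 0.1305/4 per quarter.
Level perpetuity: PV = PMT / r = 12,350 / (0.1305/4) = $378,544.06.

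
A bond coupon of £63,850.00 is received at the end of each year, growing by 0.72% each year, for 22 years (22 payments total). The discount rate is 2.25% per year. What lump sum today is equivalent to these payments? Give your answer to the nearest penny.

Periodic rate r = 0.0225 per year.
Growing ordinary annuity: PV = PMT₁ × [1 − ((1+g)/(1+r))^n] / (r − g) = 63,850 × [1 − ((1+0.0072)/(1+r))^22] / (r − 0.0072) = £1,178,027.08.

£1,178,027.08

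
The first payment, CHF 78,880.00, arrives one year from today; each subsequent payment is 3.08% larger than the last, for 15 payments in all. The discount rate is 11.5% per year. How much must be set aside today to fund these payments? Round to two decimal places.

Periodic rate r = 0.115 per year.
Growing ordinary annuity: PV = PMT₁ × [1 − ((1+g)/(1+r))^n] / (r − g) = 78,880 × [1 − ((1+0.0308)/(1+r))^15] / (r − 0.0308) = CHF 648,315.69.

CHF 648,315.69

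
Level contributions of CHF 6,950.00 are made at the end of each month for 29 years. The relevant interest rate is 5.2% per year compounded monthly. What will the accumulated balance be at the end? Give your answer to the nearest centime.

CHF 5,618,260.32

This is an ordinary annuity: 348 deposits of CHF 6,950.00 at the end of each month.
Periodic rate r = 0.052/12 per month; n is counted in months.
FV = PMT × [((1+r)^n − 1)/r] = 6,950 × [(1+r)^348 − 1] / r = CHF 5,618,260.32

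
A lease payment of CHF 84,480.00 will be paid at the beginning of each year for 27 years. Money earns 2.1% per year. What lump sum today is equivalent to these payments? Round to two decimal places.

This is an annuity due: 27 payments of CHF 84,480.00 at the beginning of each year.
Periodic rate r = 0.021 per year.
PV = PMT × [(1 − (1+r)^−n)/r] × (1+r) = 84,480 × [1 − (1+r)^−27] / r × (1+r) = CHF 1,763,835.21

CHF 1,763,835.21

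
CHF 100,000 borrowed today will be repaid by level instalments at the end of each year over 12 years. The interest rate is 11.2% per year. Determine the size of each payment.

Level ordinary annuity; solve PV = PMT × [(1 − (1+r)^−n)/r] for PMT.
Periodic rate r = 0.112 per year.
With n = 12: PMT = 100,000 / ([(1 − (1+r)^−n)/r]) = CHF 15,549.77

CHF 15,549.77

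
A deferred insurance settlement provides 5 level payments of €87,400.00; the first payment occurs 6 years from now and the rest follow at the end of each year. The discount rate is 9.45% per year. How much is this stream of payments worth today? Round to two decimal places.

€213,939.10

Ordinary annuity of 5 payments, first payment at period 6.
Periodic rate r = 0.0945 per year.
The ordinary-annuity PV formula values the stream one period before the first payment (period 5); discount that back 5 periods:
PV₀ = 87,400 × [1 − (1+r)^−5] / r × (1+r)^−5 = €213,939.10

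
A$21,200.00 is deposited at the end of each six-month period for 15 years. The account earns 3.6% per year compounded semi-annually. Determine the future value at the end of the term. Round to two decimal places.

A$833,614.12

This is an ordinary annuity: 30 deposits of A$21,200.00 at the end of each six-month period.
Periodic rate r = 0.036/2 per half-year; n is counted in half-years.
FV = PMT × [((1+r)^n − 1)/r] = 21,200 × [(1+r)^30 − 1] / r = A$833,614.12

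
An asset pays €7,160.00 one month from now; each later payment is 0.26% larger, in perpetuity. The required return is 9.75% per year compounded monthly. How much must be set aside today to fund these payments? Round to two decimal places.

Periodic rate r = 0.0975/12 per month.
Growing perpetuity (Gordon): PV = PMT₁ / (r − g) = 7,160 / (r − 0.0026) = €1,295,927.60.

€1,295,927.60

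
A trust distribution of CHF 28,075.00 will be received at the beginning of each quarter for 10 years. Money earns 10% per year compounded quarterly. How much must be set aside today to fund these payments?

CHF 722,379.42

This is an annuity due: 40 payments of CHF 28,075.00 at the beginning of each quarter.
Periodic rate r = 0.1/4 per quarter; n is counted in quarters.
PV = PMT × [(1 − (1+r)^−n)/r] × (1+r) = 28,075 × [1 − (1+r)^−40] / r × (1+r) = CHF 722,379.42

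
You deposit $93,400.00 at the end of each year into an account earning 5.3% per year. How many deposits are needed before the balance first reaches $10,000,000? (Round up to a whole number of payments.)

37 payments

Periodic rate r = 0.053 per year.
Ordinary annuity FV: 10,000,000 = 93,400 × [((1+r)^n − 1)/r].
(1+r)^n = 1 + 10,000,000 × r / 93,400, so n = ln(1 + 10,000,000·r/93,400) / ln(1+r) = 36.76.
Round up to a whole number of payments: n = 37.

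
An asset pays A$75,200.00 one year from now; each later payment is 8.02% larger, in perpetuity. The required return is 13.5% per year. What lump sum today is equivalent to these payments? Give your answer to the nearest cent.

Periodic rate r = 0.135 per year.
Growing perpetuity (Gordon): PV = PMT₁ / (r − g) = 75,200 / (r − 0.0802) = A$1,372,262.77.

A$1,372,262.77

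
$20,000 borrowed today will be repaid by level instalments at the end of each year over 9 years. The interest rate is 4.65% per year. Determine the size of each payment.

Level ordinary annuity; solve PV = PMT × [(1 − (1+r)^−n)/r] for PMT.
Periodic rate r = 0.0465 per year.
With n = 9: PMT = 20,000 / ([(1 − (1+r)^−n)/r]) = $2,770.11

$2,770.11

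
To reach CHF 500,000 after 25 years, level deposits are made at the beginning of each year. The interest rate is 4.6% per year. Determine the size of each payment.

Level annuity due; solve FV = PMT × [((1+r)^n − 1)/r] × (1+r) for PMT.
Periodic rate r = 0.046 per year.
With n = 25: PMT = 500,000 / ([((1+r)^n − 1)/r] × (1+r)) = CHF 10,580.73

CHF 10,580.73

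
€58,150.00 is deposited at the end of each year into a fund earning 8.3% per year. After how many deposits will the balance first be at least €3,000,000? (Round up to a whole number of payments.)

21 payments

Periodic rate r = 0.083 per year.
Ordinary annuity FV: 3,000,000 = 58,150 × [((1+r)^n − 1)/r].
(1+r)^n = 1 + 3,000,000 × r / 58,150, so n = ln(1 + 3,000,000·r/58,150) / ln(1+r) = 20.87.
Round up to a whole number of payments: n = 21.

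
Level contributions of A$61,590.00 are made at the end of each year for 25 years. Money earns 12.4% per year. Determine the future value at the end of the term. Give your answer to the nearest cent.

This is an ordinary annuity: 25 deposits of A$61,590.00 at the end of each year.
Periodic rate r = 0.124 per year.
FV = PMT × [((1+r)^n − 1)/r] = 61,590 × [(1+r)^25 − 1] / r = A$8,734,254.35

A$8,734,254.35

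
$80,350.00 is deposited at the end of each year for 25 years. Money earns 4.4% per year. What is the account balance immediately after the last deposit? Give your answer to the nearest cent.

$3,532,393.70

This is an ordinary annuity: 25 deposits of $80,350.00 at the end of each year.
Periodic rate r = 0.044 per year.
FV = PMT × [((1+r)^n − 1)/r] = 80,350 × [(1+r)^25 − 1] / r = $3,532,393.70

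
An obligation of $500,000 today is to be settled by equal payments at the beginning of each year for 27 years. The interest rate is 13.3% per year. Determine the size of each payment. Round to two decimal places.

Level annuity due; solve PV = PMT × [(1 − (1+r)^−n)/r] × (1+r) for PMT.
Periodic rate r = 0.133 per year.
With n = 27: PMT = 500,000 / ([(1 − (1+r)^−n)/r] × (1+r)) = $60,780.91

$60,780.91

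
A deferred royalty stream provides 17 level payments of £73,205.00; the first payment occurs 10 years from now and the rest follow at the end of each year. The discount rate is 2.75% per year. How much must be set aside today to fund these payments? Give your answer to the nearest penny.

Ordinary annuity of 17 payments, first payment at period 10.
Periodic rate r = 0.0275 per year.
The ordinary-annuity PV formula values the stream one period before the first payment (period 9); discount that back 9 periods:
PV₀ = 73,205 × [1 − (1+r)^−17] / r × (1+r)^−9 = £770,451.71

£770,451.71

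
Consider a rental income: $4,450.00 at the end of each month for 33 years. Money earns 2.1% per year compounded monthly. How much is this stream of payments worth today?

This is an ordinary annuity: 396 payments of $4,450.00 at the end of each month.
Periodic rate r = 0.021/12 per month; n is counted in months.
PV = PMT × [(1 − (1+r)^−n)/r] = 4,450 × [1 − (1+r)^−396] / r = $1,270,471.02

$1,270,471.02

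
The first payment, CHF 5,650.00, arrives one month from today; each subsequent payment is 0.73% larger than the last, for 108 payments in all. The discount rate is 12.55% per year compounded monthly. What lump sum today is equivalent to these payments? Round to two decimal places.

CHF 513,195.51

Periodic rate r = 0.1255/12 per month; n is counted in months.
Growing ordinary annuity: PV = PMT₁ × [1 − ((1+g)/(1+r))^n] / (r − g) = 5,650 × [1 − ((1+0.0073)/(1+r))^108] / (r − 0.0073) = CHF 513,195.51.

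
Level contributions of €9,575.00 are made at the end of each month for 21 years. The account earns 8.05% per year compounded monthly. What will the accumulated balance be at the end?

This is an ordinary annuity: 252 deposits of €9,575.00 at the end of each month.
Periodic rate r = 0.0805/12 per month; n is counted in months.
FV = PMT × [((1+r)^n − 1)/r] = 9,575 × [(1+r)^252 − 1] / r = €6,268,357.59

€6,268,357.59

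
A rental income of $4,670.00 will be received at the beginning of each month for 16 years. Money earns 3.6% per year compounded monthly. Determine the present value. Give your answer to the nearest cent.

This is an annuity due: 192 payments of $4,670.00 at the beginning of each month.
Periodic rate r = 0.036/12 per month; n is counted in months.
PV = PMT × [(1 − (1+r)^−n)/r] × (1+r) = 4,670 × [1 − (1+r)^−192] / r × (1+r) = $682,885.91

$682,885.91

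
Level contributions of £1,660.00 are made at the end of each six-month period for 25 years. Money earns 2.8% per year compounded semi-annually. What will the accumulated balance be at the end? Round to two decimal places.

£119,045.73

This is an ordinary annuity: 50 deposits of £1,660.00 at the end of each six-month period.
Periodic rate r = 0.028/2 per half-year; n is counted in half-years.
FV = PMT × [((1+r)^n − 1)/r] = 1,660 × [(1+r)^50 − 1] / r = £119,045.73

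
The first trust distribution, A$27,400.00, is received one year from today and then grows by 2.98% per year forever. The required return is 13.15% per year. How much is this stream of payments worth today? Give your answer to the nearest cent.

Periodic rate r = 0.1315 per year.
Growing perpetuity (Gordon): PV = PMT₁ / (r − g) = 27,400 / (r − 0.0298) = A$269,419.86.

A$269,419.86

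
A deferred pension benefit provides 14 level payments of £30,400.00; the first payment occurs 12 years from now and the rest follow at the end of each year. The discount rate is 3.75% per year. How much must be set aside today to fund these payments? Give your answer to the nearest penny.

£217,767.63

Ordinary annuity of 14 payments, first payment at period 12.
Periodic rate r = 0.0375 per year.
The ordinary-annuity PV formula values the stream one period before the first payment (period 11); discount that back 11 periods:
PV₀ = 30,400 × [1 − (1+r)^−14] / r × (1+r)^−11 = £217,767.63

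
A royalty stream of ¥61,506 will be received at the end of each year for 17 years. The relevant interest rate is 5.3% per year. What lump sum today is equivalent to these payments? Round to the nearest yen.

¥678,144

This is an ordinary annuity: 17 payments of ¥61,506 at the end of each year.
Periodic rate r = 0.053 per year.
PV = PMT × [(1 − (1+r)^−n)/r] = 61,506 × [1 − (1+r)^−17] / r = ¥678,144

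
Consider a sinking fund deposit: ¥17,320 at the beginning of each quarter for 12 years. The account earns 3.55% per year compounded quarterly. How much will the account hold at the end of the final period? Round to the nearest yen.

¥1,040,048

This is an annuity due: 48 deposits of ¥17,320 at the beginning of each quarter.
Periodic rate r = 0.0355/4 per quarter; n is counted in quarters.
FV = PMT × [((1+r)^n − 1)/r] × (1+r) = 17,320 × [(1+r)^48 − 1] / r × (1+r) = ¥1,040,048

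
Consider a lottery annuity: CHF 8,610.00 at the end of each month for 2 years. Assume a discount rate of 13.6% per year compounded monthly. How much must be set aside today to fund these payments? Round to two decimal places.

This is an ordinary annuity: 24 payments of CHF 8,610.00 at the end of each month.
Periodic rate r = 0.136/12 per month; n is counted in months.
PV = PMT × [(1 − (1+r)^−n)/r] = 8,610 × [1 − (1+r)^−24] / r = CHF 180,034.62

CHF 180,034.62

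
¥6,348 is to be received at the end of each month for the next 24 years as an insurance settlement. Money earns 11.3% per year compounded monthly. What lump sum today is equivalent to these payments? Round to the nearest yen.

¥628,788

This is an ordinary annuity: 288 payments of ¥6,348 at the end of each month.
Periodic rate r = 0.113/12 per month; n is counted in months.
PV = PMT × [(1 − (1+r)^−n)/r] = 6,348 × [1 − (1+r)^−288] / r = ¥628,788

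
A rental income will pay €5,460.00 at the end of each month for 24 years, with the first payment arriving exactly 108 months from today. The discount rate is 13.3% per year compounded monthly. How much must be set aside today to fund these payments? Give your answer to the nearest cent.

Ordinary annuity of 288 payments, first payment at period 108.
Periodic rate r = 0.133/12 per month; n is counted in months.
The ordinary-annuity PV formula values the stream one period before the first payment (period 107); discount that back 107 periods:
PV₀ = 5,460 × [1 − (1+r)^−288] / r × (1+r)^−107 = €145,133.17

€145,133.17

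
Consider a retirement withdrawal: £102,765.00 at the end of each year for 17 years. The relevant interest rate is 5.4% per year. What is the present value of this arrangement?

£1,124,730.37

This is an ordinary annuity: 17 payments of £102,765.00 at the end of each year.
Periodic rate r = 0.054 per year.
PV = PMT × [(1 − (1+r)^−n)/r] = 102,765 × [1 − (1+r)^−17] / r = £1,124,730.37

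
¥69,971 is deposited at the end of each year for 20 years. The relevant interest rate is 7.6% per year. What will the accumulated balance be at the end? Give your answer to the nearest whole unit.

This is an ordinary annuity: 20 deposits of ¥69,971 at the end of each year.
Periodic rate r = 0.076 per year.
FV = PMT × [((1+r)^n − 1)/r] = 69,971 × [(1+r)^20 − 1] / r = ¥3,063,610

¥3,063,610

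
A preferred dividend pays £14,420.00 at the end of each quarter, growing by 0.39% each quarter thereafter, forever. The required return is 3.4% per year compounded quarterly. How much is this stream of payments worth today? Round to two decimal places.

Periodic rate r = 0.034/4 per quarter.
Growing perpetuity (Gordon): PV = PMT₁ / (r − g) = 14,420 / (r − 0.0039) = £3,134,782.61.

£3,134,782.61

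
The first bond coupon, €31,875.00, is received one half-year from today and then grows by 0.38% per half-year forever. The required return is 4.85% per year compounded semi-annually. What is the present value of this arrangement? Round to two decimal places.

Periodic rate r = 0.0485/2 per half-year.
Growing perpetuity (Gordon): PV = PMT₁ / (r − g) = 31,875 / (r − 0.0038) = €1,558,679.71.

€1,558,679.71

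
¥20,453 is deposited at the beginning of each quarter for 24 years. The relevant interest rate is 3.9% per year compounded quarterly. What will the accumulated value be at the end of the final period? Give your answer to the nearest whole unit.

This is an annuity due: 96 deposits of ¥20,453 at the beginning of each quarter.
Periodic rate r = 0.039/4 per quarter; n is counted in quarters.
FV = PMT × [((1+r)^n − 1)/r] × (1+r) = 20,453 × [(1+r)^96 − 1] / r × (1+r) = ¥3,258,271

¥3,258,271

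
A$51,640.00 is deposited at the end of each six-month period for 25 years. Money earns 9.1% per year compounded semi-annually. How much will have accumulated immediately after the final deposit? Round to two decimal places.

A$9,364,750.21

This is an ordinary annuity: 50 deposits of A$51,640.00 at the end of each six-month period.
Periodic rate r = 0.091/2 per half-year; n is counted in half-years.
FV = PMT × [((1+r)^n − 1)/r] = 51,640 × [(1+r)^50 − 1] / r = A$9,364,750.21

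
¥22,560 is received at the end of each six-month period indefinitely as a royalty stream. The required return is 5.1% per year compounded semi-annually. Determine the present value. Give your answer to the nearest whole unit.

¥884,706

Periodic rate r = 0.051/2 per half-year.
Level perpetuity: PV = PMT / r = 22,560 / (0.051/2) = ¥884,706.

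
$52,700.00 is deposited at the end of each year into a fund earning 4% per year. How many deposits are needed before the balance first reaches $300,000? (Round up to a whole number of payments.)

6 payments

Periodic rate r = 0.04 per year.
Ordinary annuity FV: 300,000 = 52,700 × [((1+r)^n − 1)/r].
(1+r)^n = 1 + 300,000 × r / 52,700, so n = ln(1 + 300,000·r/52,700) / ln(1+r) = 5.23.
Round up to a whole number of payments: n = 6.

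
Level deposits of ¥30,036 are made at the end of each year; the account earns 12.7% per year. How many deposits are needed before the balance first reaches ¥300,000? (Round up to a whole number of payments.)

7 payments

Periodic rate r = 0.127 per year.
Ordinary annuity FV: 300,000 = 30,036 × [((1+r)^n − 1)/r].
(1+r)^n = 1 + 300,000 × r / 30,036, so n = ln(1 + 300,000·r/30,036) / ln(1+r) = 6.85.
Round up to a whole number of payments: n = 7.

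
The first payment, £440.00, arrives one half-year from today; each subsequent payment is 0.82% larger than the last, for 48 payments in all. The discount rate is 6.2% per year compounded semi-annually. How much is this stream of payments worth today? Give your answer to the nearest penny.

£12,701.30

Periodic rate r = 0.062/2 per half-year; n is counted in half-years.
Growing ordinary annuity: PV = PMT₁ × [1 − ((1+g)/(1+r))^n] / (r − g) = 440 × [1 − ((1+0.0082)/(1+r))^48] / (r − 0.0082) = £12,701.30.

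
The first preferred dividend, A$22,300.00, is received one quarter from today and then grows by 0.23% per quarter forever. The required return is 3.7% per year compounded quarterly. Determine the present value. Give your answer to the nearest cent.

A$3,208,633.09

Periodic rate r = 0.037/4 per quarter.
Growing perpetuity (Gordon): PV = PMT₁ / (r − g) = 22,300 / (r − 0.0023) = A$3,208,633.09.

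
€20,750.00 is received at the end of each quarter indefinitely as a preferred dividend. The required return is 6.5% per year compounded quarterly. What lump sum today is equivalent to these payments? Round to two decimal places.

Periodic rate r = 0.065/4 per quarter.
Level perpetuity: PV = PMT / r = 20,750 / (0.065/4) = €1,276,923.08.

€1,276,923.08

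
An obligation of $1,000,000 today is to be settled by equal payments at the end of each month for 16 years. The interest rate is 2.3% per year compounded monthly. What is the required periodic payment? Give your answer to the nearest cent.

$6,230.25

Level ordinary annuity; solve PV = PMT × [(1 − (1+r)^−n)/r] for PMT.
Periodic rate r = 0.023/12 per month; n is counted in months.
With n = 192: PMT = 1,000,000 / ([(1 − (1+r)^−n)/r]) = $6,230.25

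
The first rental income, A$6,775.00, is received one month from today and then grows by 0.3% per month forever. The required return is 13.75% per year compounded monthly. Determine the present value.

A$800,985.22

Periodic rate r = 0.1375/12 per month.
Growing perpetuity (Gordon): PV = PMT₁ / (r − g) = 6,775 / (r − 0.003) = A$800,985.22.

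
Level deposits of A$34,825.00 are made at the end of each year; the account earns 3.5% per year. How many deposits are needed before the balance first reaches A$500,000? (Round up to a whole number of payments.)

12 payments

Periodic rate r = 0.035 per year.
Ordinary annuity FV: 500,000 = 34,825 × [((1+r)^n − 1)/r].
(1+r)^n = 1 + 500,000 × r / 34,825, so n = ln(1 + 500,000·r/34,825) / ln(1+r) = 11.83.
Round up to a whole number of payments: n = 12.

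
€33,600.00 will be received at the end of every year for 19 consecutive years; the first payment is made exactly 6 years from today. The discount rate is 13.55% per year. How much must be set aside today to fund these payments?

Ordinary annuity of 19 payments, first payment at period 6.
Periodic rate r = 0.1355 per year.
The ordinary-annuity PV formula values the stream one period before the first payment (period 5); discount that back 5 periods:
PV₀ = 33,600 × [1 − (1+r)^−19] / r × (1+r)^−5 = €119,613.84

€119,613.84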